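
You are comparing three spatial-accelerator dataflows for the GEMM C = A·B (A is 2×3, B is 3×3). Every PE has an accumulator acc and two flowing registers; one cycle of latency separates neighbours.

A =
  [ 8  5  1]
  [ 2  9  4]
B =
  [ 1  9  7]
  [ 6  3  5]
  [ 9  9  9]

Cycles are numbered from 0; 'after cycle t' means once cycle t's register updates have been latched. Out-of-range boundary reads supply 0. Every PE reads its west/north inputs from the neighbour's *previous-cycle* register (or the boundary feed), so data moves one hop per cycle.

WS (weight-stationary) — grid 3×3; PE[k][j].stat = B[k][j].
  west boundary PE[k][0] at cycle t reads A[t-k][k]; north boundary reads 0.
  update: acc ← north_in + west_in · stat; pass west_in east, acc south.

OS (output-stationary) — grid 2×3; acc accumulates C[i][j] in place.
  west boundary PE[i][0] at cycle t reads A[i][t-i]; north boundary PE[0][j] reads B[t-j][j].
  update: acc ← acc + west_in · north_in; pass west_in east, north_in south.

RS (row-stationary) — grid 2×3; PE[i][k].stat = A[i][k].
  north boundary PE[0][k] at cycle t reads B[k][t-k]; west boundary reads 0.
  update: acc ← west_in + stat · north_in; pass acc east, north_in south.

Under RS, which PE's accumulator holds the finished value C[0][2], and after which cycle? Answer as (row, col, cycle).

Under RS, C[0][2] lands at PE[0][2]:
  @0  [0,2]  acc 0  |  →0  ↓0
  @1  [0,2]  acc 0  |  →0  ↓0
  @2  [0,2]  acc 47  |  →47  ↓9
  @3  [0,2]  acc 96  |  →96  ↓9
  @4  [0,2]  acc 90  |  →90  ↓9

(row, col, cycle) = (0, 2, 4)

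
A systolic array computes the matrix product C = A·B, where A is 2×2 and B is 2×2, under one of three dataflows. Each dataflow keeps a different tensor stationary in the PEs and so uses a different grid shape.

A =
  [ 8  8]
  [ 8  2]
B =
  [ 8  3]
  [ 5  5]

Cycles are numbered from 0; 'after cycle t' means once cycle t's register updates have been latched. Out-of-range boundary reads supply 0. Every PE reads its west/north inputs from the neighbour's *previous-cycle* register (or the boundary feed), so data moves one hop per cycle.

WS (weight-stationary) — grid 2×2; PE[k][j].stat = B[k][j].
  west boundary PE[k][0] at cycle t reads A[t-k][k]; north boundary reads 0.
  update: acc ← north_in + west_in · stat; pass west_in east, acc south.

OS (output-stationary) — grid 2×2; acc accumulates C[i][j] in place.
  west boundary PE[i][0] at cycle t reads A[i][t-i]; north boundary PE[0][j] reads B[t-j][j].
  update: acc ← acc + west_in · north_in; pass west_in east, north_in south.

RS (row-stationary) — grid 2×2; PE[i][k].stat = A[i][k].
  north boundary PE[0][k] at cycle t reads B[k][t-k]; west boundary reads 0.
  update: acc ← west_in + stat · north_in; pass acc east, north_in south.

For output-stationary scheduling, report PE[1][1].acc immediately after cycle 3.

Tracing OS — 2×2 array, target PE[1][1]:
  0: (0,1).acc=0  regs=<0,0>
  0: (1,0).acc=0  regs=<0,0>
  0: (1,1).acc=0  regs=<0,0>
  1: (0,1).acc=24  regs=<8,3>
  1: (1,0).acc=64  regs=<8,8>
  1: (1,1).acc=0  regs=<0,0>
  2: (0,1).acc=64  regs=<8,5>
  2: (1,0).acc=74  regs=<2,5>
  2: (1,1).acc=24  regs=<8,3>
  3: (0,1).acc=64  regs=<0,0>
  3: (1,0).acc=74  regs=<0,0>
  3: (1,1).acc=34  regs=<2,5>

PE[1][1].acc = 34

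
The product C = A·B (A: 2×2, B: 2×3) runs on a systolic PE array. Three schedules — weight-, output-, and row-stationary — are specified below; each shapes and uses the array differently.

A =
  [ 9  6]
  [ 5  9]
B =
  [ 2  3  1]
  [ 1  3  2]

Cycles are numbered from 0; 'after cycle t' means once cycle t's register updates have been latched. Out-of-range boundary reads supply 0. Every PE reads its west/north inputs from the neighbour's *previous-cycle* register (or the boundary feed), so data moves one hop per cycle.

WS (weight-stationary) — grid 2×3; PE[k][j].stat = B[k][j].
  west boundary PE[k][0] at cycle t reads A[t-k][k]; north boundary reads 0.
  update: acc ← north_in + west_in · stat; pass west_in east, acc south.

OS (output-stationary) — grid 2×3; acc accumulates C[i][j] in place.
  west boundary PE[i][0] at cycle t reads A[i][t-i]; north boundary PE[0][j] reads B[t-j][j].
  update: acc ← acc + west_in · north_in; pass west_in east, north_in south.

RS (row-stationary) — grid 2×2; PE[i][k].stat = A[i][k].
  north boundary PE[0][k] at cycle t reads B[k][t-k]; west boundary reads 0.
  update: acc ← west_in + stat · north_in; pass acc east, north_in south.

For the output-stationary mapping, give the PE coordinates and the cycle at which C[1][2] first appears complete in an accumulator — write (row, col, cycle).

(row, col, cycle) = (1, 2, 4)

Under OS, C[1][2] lands at PE[1][2]:
  @0  [1,2]  acc 0  |  →0  ↓0
  @1  [1,2]  acc 0  |  →0  ↓0
  @2  [1,2]  acc 0  |  →0  ↓0
  @3  [1,2]  acc 5  |  →5  ↓1
  @4  [1,2]  acc 23  |  →9  ↓2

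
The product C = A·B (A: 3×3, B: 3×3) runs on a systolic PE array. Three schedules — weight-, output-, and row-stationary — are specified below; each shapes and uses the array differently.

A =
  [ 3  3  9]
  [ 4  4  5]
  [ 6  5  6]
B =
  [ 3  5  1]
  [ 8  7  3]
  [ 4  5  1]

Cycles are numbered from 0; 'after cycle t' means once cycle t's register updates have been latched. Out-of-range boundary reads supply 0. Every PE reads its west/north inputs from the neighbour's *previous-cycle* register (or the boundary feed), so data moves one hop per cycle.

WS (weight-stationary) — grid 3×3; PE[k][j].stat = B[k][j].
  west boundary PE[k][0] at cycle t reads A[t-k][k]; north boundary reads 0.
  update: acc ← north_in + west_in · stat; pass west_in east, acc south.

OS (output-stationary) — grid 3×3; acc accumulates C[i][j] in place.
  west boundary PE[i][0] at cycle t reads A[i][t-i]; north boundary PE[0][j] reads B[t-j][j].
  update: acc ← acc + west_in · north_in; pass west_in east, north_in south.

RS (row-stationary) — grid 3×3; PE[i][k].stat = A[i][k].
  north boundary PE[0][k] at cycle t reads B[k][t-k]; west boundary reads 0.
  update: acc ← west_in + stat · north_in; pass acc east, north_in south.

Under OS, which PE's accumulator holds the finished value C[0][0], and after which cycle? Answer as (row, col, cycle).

(row, col, cycle) = (0, 0, 2)

OS: C[0][0] accumulates in PE[0][0]:
  step 0 · PE0,0: acc=9; fwd→3 fwd↓3
  step 1 · PE0,0: acc=33; fwd→3 fwd↓8
  step 2 · PE0,0: acc=69; fwd→9 fwd↓4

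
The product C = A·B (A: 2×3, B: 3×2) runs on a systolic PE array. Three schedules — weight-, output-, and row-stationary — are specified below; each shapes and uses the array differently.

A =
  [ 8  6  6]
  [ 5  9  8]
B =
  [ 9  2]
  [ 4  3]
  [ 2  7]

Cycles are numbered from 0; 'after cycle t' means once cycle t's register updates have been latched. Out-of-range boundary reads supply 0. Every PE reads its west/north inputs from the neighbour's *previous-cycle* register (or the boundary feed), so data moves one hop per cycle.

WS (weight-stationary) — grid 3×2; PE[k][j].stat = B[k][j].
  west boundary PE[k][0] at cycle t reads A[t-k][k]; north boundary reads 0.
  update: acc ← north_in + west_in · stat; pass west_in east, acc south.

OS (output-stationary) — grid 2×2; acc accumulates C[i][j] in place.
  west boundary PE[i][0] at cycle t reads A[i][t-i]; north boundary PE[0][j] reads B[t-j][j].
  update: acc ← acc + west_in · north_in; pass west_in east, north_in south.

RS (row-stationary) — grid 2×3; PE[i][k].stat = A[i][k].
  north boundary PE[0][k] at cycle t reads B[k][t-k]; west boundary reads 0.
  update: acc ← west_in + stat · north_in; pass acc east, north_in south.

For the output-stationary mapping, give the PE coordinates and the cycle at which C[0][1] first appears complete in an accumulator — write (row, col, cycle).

OS — PE[0][1] is where C[0][1] collects:
  after 0 — PE[0][1] acc=0, pass-E 0, pass-S 0
  after 1 — PE[0][1] acc=16, pass-E 8, pass-S 2
  after 2 — PE[0][1] acc=34, pass-E 6, pass-S 3
  after 3 — PE[0][1] acc=76, pass-E 6, pass-S 7

(row, col, cycle) = (0, 1, 3)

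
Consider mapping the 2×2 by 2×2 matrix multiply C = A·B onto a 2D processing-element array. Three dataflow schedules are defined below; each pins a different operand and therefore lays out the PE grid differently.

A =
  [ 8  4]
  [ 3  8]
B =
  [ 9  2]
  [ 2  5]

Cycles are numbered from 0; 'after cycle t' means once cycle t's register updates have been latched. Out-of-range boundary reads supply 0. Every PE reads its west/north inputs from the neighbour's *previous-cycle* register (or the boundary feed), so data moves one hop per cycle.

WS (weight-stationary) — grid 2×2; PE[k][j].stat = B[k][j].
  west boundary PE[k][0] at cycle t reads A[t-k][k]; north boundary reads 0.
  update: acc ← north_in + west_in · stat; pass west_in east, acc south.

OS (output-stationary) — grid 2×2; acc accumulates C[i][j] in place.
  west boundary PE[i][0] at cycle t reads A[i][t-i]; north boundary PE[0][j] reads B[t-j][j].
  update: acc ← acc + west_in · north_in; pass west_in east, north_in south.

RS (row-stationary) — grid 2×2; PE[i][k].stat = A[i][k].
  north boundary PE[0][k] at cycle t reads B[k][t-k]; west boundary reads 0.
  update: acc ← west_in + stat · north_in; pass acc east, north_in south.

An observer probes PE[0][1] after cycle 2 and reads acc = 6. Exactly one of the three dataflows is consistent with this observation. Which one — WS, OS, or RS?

WS (2×2 grid), PE[0][1]:
  0: (0,1).acc=0  regs=<0,0>
  1: (0,1).acc=16  regs=<8,16>
  2: (0,1).acc=6  regs=<3,6>
OS (2×2 grid), PE[0][1]:
  0: (0,1).acc=0  regs=<0,0>
  1: (0,1).acc=16  regs=<8,2>
  2: (0,1).acc=36  regs=<4,5>
RS (2×2 grid), PE[0][1]:
  0: (0,1).acc=0  regs=<0,0>
  1: (0,1).acc=80  regs=<80,2>
  2: (0,1).acc=36  regs=<36,5>

dataflow = WS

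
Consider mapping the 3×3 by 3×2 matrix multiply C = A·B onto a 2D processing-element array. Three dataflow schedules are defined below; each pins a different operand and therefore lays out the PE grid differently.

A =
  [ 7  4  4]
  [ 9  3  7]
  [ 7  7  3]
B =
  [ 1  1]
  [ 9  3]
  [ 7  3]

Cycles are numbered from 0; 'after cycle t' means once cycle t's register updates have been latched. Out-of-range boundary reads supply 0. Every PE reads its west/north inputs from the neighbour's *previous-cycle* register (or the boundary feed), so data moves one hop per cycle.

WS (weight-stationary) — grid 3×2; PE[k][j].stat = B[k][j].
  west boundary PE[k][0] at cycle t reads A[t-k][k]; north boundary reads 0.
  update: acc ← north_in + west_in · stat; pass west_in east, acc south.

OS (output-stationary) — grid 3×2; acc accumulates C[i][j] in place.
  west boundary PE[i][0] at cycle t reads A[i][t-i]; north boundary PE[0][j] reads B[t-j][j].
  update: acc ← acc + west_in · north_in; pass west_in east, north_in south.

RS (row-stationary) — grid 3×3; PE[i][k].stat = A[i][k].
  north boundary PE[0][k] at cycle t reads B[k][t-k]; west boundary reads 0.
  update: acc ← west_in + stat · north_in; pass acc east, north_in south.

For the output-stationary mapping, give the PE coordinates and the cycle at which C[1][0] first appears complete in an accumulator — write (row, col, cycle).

(row, col, cycle) = (1, 0, 3)

OS: C[1][0] accumulates in PE[1][0]:
  0: (1,0).acc=0  regs=<0,0>
  1: (1,0).acc=9  regs=<9,1>
  2: (1,0).acc=36  regs=<3,9>
  3: (1,0).acc=85  regs=<7,7>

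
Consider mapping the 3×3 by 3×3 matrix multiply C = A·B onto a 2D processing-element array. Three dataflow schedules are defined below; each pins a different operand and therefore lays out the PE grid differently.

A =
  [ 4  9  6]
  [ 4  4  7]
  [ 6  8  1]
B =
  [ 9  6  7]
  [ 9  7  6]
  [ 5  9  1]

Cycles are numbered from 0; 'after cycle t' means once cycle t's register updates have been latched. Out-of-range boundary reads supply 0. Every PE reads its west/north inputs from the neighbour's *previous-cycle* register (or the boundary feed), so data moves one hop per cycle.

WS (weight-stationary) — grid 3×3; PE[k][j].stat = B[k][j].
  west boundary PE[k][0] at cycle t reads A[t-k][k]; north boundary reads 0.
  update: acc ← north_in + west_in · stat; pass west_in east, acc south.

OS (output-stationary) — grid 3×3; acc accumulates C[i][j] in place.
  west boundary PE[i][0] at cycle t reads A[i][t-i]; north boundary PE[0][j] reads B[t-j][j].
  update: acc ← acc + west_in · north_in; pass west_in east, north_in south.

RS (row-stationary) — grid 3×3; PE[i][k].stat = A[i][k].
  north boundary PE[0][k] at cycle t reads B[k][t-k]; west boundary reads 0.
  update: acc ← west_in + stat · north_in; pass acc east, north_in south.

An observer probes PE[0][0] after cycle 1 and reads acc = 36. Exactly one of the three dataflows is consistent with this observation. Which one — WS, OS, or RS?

— WS: 3×3; PE[0][0] trace:
  t=0 PE[0][0]: acc=36 h=4 v=36
  t=1 PE[0][0]: acc=36 h=4 v=36
— OS: 3×3; PE[0][0] trace:
  t=0 PE[0][0]: acc=36 h=4 v=9
  t=1 PE[0][0]: acc=117 h=9 v=9
— RS: 3×3; PE[0][0] trace:
  t=0 PE[0][0]: acc=36 h=36 v=9
  t=1 PE[0][0]: acc=24 h=24 v=6

dataflow = WS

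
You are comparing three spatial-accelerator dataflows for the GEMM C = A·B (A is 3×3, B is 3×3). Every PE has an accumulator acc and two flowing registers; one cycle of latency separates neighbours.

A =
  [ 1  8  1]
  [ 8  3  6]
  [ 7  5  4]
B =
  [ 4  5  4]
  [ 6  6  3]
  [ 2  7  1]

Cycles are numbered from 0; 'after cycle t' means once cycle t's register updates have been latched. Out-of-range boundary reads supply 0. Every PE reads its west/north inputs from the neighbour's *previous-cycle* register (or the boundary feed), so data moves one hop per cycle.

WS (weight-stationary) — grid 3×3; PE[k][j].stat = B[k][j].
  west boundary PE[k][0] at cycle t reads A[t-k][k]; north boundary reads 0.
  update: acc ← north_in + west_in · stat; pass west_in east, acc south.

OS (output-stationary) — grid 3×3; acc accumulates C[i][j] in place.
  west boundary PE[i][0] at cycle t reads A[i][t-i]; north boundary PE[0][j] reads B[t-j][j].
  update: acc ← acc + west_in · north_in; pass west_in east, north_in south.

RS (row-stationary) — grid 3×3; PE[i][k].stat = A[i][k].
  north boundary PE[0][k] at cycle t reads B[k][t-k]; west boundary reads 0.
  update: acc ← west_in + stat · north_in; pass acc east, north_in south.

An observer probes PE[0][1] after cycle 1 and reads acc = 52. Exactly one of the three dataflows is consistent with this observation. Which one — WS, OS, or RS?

— WS: 3×3; PE[0][1] trace:
  [0] (0,1) acc=0 (h:0 v:0)
  [1] (0,1) acc=5 (h:1 v:5)
— OS: 3×3; PE[0][1] trace:
  [0] (0,1) acc=0 (h:0 v:0)
  [1] (0,1) acc=5 (h:1 v:5)
— RS: 3×3; PE[0][1] trace:
  [0] (0,1) acc=0 (h:0 v:0)
  [1] (0,1) acc=52 (h:52 v:6)

dataflow = RS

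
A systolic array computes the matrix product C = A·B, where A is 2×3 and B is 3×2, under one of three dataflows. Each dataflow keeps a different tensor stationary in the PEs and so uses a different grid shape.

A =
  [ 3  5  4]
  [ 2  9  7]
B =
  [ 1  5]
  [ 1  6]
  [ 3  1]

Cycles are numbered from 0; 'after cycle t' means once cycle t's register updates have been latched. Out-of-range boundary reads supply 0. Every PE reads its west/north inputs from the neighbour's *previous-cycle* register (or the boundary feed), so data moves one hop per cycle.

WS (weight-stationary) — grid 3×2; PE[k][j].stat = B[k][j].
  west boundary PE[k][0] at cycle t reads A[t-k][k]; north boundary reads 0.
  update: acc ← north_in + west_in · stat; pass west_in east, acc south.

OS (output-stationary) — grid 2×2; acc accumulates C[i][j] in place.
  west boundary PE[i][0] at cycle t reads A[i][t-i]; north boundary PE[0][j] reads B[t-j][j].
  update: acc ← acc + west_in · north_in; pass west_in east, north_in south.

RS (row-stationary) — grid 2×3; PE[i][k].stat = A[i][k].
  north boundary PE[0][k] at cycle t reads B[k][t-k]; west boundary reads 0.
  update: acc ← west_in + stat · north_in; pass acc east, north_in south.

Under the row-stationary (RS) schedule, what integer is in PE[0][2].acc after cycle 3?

Tracing RS — 2×3 array, target PE[0][2]:
  @0  [0,1]  acc 0  |  →0  ↓0
  @0  [0,2]  acc 0  |  →0  ↓0
  @1  [0,1]  acc 8  |  →8  ↓1
  @1  [0,2]  acc 0  |  →0  ↓0
  @2  [0,1]  acc 45  |  →45  ↓6
  @2  [0,2]  acc 20  |  →20  ↓3
  @3  [0,1]  acc 0  |  →0  ↓0
  @3  [0,2]  acc 49  |  →49  ↓1

PE[0][2].acc = 49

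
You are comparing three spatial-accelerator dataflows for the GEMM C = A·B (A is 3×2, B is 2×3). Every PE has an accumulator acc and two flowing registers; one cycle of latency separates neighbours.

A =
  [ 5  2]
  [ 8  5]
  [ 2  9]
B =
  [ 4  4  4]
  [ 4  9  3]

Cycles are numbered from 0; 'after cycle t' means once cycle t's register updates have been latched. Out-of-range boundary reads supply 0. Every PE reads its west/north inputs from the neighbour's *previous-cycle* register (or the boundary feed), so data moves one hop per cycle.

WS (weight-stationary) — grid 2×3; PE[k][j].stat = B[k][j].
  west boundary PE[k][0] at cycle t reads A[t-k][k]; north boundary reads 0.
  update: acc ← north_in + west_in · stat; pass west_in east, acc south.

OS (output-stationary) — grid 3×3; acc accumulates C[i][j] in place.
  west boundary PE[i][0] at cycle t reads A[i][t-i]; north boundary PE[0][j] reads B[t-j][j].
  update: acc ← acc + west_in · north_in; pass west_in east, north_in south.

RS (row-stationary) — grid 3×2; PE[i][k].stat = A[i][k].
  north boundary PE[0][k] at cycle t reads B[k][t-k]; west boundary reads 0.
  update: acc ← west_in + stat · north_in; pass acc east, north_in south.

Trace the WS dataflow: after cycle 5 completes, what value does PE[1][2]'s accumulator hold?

PE[1][2].acc = 35

WS (2×3). Following PE[1][2] plus its west/north inputs:
  cycle 0: PE[0][2] → acc 0, east 0, south 0
  cycle 0: PE[1][1] → acc 0, east 0, south 0
  cycle 0: PE[1][2] → acc 0, east 0, south 0
  cycle 1: PE[0][2] → acc 0, east 0, south 0
  cycle 1: PE[1][1] → acc 0, east 0, south 0
  cycle 1: PE[1][2] → acc 0, east 0, south 0
  cycle 2: PE[0][2] → acc 20, east 5, south 20
  cycle 2: PE[1][1] → acc 38, east 2, south 38
  cycle 2: PE[1][2] → acc 0, east 0, south 0
  cycle 3: PE[0][2] → acc 32, east 8, south 32
  cycle 3: PE[1][1] → acc 77, east 5, south 77
  cycle 3: PE[1][2] → acc 26, east 2, south 26
  cycle 4: PE[0][2] → acc 8, east 2, south 8
  cycle 4: PE[1][1] → acc 89, east 9, south 89
  cycle 4: PE[1][2] → acc 47, east 5, south 47
  cycle 5: PE[0][2] → acc 0, east 0, south 0
  cycle 5: PE[1][1] → acc 0, east 0, south 0
  cycle 5: PE[1][2] → acc 35, east 9, south 35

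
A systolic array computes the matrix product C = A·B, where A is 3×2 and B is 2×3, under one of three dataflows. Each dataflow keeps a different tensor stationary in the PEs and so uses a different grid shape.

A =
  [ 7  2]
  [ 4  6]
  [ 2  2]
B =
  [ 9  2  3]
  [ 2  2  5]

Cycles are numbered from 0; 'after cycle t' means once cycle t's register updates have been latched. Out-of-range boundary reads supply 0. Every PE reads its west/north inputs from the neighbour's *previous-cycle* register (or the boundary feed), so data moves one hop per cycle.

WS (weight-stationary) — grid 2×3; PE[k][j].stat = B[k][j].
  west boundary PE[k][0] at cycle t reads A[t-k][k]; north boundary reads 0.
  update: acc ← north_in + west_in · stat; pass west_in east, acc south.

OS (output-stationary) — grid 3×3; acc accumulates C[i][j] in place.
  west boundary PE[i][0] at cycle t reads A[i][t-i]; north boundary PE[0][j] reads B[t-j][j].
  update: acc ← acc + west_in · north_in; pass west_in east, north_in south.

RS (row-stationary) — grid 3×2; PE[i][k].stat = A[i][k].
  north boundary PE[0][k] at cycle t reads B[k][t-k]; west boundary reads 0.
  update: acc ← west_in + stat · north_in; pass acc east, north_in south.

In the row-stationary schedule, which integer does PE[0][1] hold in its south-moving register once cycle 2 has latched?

register = 2

Tracing RS — 3×2 array, target PE[0][1]:
  cycle 0: PE[0][0] → acc 63, east 63, south 9
  cycle 0: PE[0][1] → acc 0, east 0, south 0
  cycle 1: PE[0][0] → acc 14, east 14, south 2
  cycle 1: PE[0][1] → acc 67, east 67, south 2
  cycle 2: PE[0][0] → acc 21, east 21, south 3
  cycle 2: PE[0][1] → acc 18, east 18, south 2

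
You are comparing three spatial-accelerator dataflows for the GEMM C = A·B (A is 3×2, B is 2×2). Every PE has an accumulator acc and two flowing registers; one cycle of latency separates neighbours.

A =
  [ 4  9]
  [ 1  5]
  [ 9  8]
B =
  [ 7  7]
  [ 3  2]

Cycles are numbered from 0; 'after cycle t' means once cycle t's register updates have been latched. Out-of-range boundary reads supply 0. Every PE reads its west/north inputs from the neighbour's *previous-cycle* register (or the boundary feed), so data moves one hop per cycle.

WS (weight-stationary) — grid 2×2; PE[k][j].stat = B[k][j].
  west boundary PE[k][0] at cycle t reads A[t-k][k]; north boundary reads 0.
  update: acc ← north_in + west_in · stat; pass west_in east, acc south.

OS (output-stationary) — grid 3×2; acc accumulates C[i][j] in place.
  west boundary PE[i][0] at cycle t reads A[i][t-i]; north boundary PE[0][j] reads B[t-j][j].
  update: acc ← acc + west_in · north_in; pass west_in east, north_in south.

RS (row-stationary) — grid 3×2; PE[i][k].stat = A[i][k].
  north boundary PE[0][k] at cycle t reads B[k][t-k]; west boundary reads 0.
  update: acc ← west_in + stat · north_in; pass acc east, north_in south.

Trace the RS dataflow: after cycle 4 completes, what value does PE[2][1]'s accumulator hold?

RS (3×2). Following PE[2][1] plus its west/north inputs:
  @0  [1,1]  acc 0  |  →0  ↓0
  @0  [2,0]  acc 0  |  →0  ↓0
  @0  [2,1]  acc 0  |  →0  ↓0
  @1  [1,1]  acc 0  |  →0  ↓0
  @1  [2,0]  acc 0  |  →0  ↓0
  @1  [2,1]  acc 0  |  →0  ↓0
  @2  [1,1]  acc 22  |  →22  ↓3
  @2  [2,0]  acc 63  |  →63  ↓7
  @2  [2,1]  acc 0  |  →0  ↓0
  @3  [1,1]  acc 17  |  →17  ↓2
  @3  [2,0]  acc 63  |  →63  ↓7
  @3  [2,1]  acc 87  |  →87  ↓3
  @4  [1,1]  acc 0  |  →0  ↓0
  @4  [2,0]  acc 0  |  →0  ↓0
  @4  [2,1]  acc 79  |  →79  ↓2

PE[2][1].acc = 79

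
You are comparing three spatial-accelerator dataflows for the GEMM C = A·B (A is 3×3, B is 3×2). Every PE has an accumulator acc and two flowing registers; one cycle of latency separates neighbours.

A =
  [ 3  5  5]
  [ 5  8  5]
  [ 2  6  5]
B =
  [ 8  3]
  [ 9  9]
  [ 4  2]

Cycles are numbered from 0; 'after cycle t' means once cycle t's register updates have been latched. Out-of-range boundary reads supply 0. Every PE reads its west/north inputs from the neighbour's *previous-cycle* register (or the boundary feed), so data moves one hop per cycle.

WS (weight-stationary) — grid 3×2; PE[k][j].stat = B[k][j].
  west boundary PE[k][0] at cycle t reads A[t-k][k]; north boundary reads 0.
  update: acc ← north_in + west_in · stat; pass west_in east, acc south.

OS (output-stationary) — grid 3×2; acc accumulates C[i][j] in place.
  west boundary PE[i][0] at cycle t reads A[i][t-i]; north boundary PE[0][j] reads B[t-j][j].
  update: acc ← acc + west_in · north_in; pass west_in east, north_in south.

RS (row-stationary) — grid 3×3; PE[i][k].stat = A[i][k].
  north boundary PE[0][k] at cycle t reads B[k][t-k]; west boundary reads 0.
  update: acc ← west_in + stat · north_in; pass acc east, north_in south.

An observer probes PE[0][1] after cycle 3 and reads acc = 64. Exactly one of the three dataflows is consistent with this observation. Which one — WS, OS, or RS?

dataflow = OS

Under WS (3×2), PE[0][1]:
  @0  [0,1]  acc 0  |  →0  ↓0
  @1  [0,1]  acc 9  |  →3  ↓9
  @2  [0,1]  acc 15  |  →5  ↓15
  @3  [0,1]  acc 6  |  →2  ↓6
Under OS (3×2), PE[0][1]:
  @0  [0,1]  acc 0  |  →0  ↓0
  @1  [0,1]  acc 9  |  →3  ↓3
  @2  [0,1]  acc 54  |  →5  ↓9
  @3  [0,1]  acc 64  |  →5  ↓2
Under RS (3×3), PE[0][1]:
  @0  [0,1]  acc 0  |  →0  ↓0
  @1  [0,1]  acc 69  |  →69  ↓9
  @2  [0,1]  acc 54  |  →54  ↓9
  @3  [0,1]  acc 0  |  →0  ↓0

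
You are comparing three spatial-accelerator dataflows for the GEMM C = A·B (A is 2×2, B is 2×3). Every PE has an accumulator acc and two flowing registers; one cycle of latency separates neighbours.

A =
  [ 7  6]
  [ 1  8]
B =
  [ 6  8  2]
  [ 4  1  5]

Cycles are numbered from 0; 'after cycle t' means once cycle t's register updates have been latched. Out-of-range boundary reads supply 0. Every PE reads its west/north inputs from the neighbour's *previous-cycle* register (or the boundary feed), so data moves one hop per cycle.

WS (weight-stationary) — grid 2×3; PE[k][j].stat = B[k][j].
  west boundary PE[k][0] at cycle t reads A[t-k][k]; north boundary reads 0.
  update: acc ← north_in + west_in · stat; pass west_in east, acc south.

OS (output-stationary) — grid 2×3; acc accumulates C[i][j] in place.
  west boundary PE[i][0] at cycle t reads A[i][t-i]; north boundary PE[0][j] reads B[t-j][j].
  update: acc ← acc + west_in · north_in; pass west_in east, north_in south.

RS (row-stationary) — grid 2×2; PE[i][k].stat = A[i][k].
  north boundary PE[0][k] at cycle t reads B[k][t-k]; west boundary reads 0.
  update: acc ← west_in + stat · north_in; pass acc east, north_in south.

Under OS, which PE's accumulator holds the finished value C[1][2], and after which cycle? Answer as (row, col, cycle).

OS — PE[1][2] is where C[1][2] collects:
  0: (1,2).acc=0  regs=<0,0>
  1: (1,2).acc=0  regs=<0,0>
  2: (1,2).acc=0  regs=<0,0>
  3: (1,2).acc=2  regs=<1,2>
  4: (1,2).acc=42  regs=<8,5>

(row, col, cycle) = (1, 2, 4)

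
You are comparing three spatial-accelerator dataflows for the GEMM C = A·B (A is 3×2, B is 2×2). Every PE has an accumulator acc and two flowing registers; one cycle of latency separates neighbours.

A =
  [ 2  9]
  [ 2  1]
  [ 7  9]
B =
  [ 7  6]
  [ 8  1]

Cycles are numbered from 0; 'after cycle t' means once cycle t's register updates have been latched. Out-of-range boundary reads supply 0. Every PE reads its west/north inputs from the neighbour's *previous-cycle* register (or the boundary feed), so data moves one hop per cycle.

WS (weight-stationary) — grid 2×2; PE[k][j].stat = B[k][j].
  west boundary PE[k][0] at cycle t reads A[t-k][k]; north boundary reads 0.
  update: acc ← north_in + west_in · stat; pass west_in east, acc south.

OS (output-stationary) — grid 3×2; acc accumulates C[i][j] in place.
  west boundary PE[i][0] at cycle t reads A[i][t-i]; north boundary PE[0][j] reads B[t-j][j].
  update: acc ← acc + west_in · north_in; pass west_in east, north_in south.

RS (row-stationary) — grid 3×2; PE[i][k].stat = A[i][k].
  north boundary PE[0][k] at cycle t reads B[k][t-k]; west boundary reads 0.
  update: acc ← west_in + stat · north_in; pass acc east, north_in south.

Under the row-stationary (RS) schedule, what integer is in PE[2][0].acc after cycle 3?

RS 3×2: PE[2][0] cycle-by-cycle (with neighbour feeds):
  after 0 — PE[1][0] acc=0, pass-E 0, pass-S 0
  after 0 — PE[2][0] acc=0, pass-E 0, pass-S 0
  after 1 — PE[1][0] acc=14, pass-E 14, pass-S 7
  after 1 — PE[2][0] acc=0, pass-E 0, pass-S 0
  after 2 — PE[1][0] acc=12, pass-E 12, pass-S 6
  after 2 — PE[2][0] acc=49, pass-E 49, pass-S 7
  after 3 — PE[1][0] acc=0, pass-E 0, pass-S 0
  after 3 — PE[2][0] acc=42, pass-E 42, pass-S 6

PE[2][0].acc = 42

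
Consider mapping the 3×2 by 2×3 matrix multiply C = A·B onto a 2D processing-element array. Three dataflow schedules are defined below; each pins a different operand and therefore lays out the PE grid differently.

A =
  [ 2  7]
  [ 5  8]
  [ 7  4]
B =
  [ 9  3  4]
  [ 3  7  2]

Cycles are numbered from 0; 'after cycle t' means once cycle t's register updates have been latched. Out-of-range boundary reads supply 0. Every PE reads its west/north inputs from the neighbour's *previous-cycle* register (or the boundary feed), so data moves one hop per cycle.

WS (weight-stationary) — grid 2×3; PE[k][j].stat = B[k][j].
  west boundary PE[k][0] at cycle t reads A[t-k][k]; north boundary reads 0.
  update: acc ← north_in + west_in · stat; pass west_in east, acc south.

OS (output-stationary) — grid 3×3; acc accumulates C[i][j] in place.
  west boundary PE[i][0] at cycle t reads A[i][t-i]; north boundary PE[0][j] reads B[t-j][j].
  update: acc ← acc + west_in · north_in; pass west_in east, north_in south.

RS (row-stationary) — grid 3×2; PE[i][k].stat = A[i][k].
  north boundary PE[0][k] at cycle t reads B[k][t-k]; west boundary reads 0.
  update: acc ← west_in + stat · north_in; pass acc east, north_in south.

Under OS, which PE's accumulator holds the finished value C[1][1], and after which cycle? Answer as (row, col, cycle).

OS — PE[1][1] is where C[1][1] collects:
  0: (1,1).acc=0  regs=<0,0>
  1: (1,1).acc=0  regs=<0,0>
  2: (1,1).acc=15  regs=<5,3>
  3: (1,1).acc=71  regs=<8,7>

(row, col, cycle) = (1, 1, 3)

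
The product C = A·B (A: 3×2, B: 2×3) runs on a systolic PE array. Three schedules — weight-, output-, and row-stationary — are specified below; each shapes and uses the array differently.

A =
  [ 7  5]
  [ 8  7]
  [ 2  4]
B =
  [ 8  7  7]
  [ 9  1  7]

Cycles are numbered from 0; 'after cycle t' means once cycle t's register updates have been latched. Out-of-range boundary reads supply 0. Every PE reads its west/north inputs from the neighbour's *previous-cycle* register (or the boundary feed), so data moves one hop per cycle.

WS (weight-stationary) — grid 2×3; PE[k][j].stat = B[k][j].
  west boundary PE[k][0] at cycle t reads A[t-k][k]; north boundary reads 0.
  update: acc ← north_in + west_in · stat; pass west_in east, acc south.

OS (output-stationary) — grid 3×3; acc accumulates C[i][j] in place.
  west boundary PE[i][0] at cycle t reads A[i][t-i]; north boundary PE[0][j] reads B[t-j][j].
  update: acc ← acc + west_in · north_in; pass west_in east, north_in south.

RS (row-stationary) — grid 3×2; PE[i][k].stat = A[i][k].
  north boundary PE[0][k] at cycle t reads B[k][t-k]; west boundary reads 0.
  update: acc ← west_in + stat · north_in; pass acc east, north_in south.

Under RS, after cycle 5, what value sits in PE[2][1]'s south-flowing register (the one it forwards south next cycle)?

register = 7

RS (3×2). Following PE[2][1] plus its west/north inputs:
  t=0 PE[1][1]: acc=0 h=0 v=0
  t=0 PE[2][0]: acc=0 h=0 v=0
  t=0 PE[2][1]: acc=0 h=0 v=0
  t=1 PE[1][1]: acc=0 h=0 v=0
  t=1 PE[2][0]: acc=0 h=0 v=0
  t=1 PE[2][1]: acc=0 h=0 v=0
  t=2 PE[1][1]: acc=127 h=127 v=9
  t=2 PE[2][0]: acc=16 h=16 v=8
  t=2 PE[2][1]: acc=0 h=0 v=0
  t=3 PE[1][1]: acc=63 h=63 v=1
  t=3 PE[2][0]: acc=14 h=14 v=7
  t=3 PE[2][1]: acc=52 h=52 v=9
  t=4 PE[1][1]: acc=105 h=105 v=7
  t=4 PE[2][0]: acc=14 h=14 v=7
  t=4 PE[2][1]: acc=18 h=18 v=1
  t=5 PE[1][1]: acc=0 h=0 v=0
  t=5 PE[2][0]: acc=0 h=0 v=0
  t=5 PE[2][1]: acc=42 h=42 v=7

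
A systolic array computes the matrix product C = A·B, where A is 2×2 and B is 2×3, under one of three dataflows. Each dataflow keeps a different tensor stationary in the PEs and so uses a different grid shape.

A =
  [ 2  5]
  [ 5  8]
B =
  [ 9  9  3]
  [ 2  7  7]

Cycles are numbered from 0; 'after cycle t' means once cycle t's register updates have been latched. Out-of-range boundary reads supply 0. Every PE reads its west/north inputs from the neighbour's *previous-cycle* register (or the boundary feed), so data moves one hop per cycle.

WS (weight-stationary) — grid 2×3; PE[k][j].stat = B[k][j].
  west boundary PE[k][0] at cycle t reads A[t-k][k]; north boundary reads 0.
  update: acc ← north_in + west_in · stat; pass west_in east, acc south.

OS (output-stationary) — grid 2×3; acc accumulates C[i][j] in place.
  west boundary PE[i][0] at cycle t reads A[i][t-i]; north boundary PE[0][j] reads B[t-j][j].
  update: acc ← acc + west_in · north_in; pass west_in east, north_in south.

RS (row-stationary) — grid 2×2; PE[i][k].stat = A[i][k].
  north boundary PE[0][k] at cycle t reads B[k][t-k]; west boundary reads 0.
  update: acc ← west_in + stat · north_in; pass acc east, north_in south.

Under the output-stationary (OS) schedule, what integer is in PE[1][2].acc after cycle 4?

OS 2×3: PE[1][2] cycle-by-cycle (with neighbour feeds):
  0: (0,2).acc=0  regs=<0,0>
  0: (1,1).acc=0  regs=<0,0>
  0: (1,2).acc=0  regs=<0,0>
  1: (0,2).acc=0  regs=<0,0>
  1: (1,1).acc=0  regs=<0,0>
  1: (1,2).acc=0  regs=<0,0>
  2: (0,2).acc=6  regs=<2,3>
  2: (1,1).acc=45  regs=<5,9>
  2: (1,2).acc=0  regs=<0,0>
  3: (0,2).acc=41  regs=<5,7>
  3: (1,1).acc=101  regs=<8,7>
  3: (1,2).acc=15  regs=<5,3>
  4: (0,2).acc=41  regs=<0,0>
  4: (1,1).acc=101  regs=<0,0>
  4: (1,2).acc=71  regs=<8,7>

PE[1][2].acc = 71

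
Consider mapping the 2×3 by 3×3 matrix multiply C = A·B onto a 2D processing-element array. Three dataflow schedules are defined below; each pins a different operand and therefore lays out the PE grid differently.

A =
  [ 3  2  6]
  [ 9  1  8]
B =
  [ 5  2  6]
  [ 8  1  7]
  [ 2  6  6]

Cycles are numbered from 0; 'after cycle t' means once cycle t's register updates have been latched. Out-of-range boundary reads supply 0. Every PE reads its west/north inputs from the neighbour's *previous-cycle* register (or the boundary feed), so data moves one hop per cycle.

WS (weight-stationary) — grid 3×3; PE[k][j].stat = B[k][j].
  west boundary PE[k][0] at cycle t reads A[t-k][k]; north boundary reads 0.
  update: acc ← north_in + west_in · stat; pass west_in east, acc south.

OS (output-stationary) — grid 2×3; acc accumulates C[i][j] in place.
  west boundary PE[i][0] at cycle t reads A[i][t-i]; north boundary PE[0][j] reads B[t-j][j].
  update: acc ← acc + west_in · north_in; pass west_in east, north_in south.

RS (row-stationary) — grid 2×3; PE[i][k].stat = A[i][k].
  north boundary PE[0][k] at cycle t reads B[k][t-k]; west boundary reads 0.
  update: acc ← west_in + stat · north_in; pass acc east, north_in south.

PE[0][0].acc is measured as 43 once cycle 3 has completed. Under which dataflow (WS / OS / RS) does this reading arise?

dataflow = OS

Under WS (3×3), PE[0][0]:
  step 0 · PE0,0: acc=15; fwd→3 fwd↓15
  step 1 · PE0,0: acc=45; fwd→9 fwd↓45
  step 2 · PE0,0: acc=0; fwd→0 fwd↓0
  step 3 · PE0,0: acc=0; fwd→0 fwd↓0
Under OS (2×3), PE[0][0]:
  step 0 · PE0,0: acc=15; fwd→3 fwd↓5
  step 1 · PE0,0: acc=31; fwd→2 fwd↓8
  step 2 · PE0,0: acc=43; fwd→6 fwd↓2
  step 3 · PE0,0: acc=43; fwd→0 fwd↓0
Under RS (2×3), PE[0][0]:
  step 0 · PE0,0: acc=15; fwd→15 fwd↓5
  step 1 · PE0,0: acc=6; fwd→6 fwd↓2
  step 2 · PE0,0: acc=18; fwd→18 fwd↓6
  step 3 · PE0,0: acc=0; fwd→0 fwd↓0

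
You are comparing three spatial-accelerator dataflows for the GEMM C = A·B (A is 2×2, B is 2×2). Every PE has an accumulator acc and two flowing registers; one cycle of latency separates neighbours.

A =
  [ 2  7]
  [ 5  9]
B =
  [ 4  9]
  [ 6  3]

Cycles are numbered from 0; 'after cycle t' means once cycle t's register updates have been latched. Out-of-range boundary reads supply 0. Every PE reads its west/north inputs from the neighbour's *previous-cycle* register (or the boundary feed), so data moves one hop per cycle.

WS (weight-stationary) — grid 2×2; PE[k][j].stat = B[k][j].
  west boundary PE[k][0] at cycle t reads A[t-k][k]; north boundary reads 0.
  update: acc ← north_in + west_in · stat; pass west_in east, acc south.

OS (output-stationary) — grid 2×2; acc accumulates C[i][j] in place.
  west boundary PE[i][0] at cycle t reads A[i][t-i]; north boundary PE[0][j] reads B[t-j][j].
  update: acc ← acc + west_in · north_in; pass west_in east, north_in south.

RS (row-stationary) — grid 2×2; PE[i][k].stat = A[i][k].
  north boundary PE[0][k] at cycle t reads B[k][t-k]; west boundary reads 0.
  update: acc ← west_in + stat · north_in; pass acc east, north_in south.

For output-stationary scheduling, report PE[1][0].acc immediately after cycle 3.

OS (2×2). Following PE[1][0] plus its west/north inputs:
  step 0 · PE0,0: acc=8; fwd→2 fwd↓4
  step 0 · PE1,0: acc=0; fwd→0 fwd↓0
  step 1 · PE0,0: acc=50; fwd→7 fwd↓6
  step 1 · PE1,0: acc=20; fwd→5 fwd↓4
  step 2 · PE0,0: acc=50; fwd→0 fwd↓0
  step 2 · PE1,0: acc=74; fwd→9 fwd↓6
  step 3 · PE0,0: acc=50; fwd→0 fwd↓0
  step 3 · PE1,0: acc=74; fwd→0 fwd↓0

PE[1][0].acc = 74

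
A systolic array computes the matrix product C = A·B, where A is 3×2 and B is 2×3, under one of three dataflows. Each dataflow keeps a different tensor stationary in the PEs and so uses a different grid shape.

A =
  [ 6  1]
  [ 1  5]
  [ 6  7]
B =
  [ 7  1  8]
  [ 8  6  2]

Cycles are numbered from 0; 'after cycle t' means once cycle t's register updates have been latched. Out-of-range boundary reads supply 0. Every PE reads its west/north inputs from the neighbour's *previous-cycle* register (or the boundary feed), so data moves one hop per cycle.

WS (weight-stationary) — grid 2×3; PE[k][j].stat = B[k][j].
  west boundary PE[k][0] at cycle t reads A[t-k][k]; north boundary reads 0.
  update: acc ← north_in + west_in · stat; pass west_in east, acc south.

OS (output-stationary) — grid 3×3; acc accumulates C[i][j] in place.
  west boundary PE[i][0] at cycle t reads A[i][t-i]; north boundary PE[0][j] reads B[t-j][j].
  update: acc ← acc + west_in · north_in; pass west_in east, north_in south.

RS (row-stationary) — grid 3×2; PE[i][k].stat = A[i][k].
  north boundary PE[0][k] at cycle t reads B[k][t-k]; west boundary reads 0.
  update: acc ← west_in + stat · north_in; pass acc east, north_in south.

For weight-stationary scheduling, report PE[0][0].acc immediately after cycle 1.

PE[0][0].acc = 7

WS 2×3: PE[0][0] cycle-by-cycle (with neighbour feeds):
  after 0 — PE[0][0] acc=42, pass-E 6, pass-S 42
  after 1 — PE[0][0] acc=7, pass-E 1, pass-S 7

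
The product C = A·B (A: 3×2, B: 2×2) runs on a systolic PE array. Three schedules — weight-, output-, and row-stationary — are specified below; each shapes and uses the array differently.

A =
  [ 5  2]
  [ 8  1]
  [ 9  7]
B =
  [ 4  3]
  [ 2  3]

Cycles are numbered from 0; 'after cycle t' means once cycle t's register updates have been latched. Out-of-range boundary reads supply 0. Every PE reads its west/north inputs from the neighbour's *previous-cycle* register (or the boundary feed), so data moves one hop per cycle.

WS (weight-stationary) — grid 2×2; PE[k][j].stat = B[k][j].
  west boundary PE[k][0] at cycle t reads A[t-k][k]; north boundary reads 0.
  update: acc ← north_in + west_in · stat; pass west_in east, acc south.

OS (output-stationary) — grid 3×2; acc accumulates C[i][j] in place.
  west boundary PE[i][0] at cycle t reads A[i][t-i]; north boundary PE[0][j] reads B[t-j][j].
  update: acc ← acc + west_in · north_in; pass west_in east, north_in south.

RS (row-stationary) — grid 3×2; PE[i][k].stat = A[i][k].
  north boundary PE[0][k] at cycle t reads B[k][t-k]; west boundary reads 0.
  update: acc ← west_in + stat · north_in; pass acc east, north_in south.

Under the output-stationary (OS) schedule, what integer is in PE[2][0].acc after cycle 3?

Tracing OS — 3×2 array, target PE[2][0]:
  c0 r1c0: 0 / 0 / 0
  c0 r2c0: 0 / 0 / 0
  c1 r1c0: 32 / 8 / 4
  c1 r2c0: 0 / 0 / 0
  c2 r1c0: 34 / 1 / 2
  c2 r2c0: 36 / 9 / 4
  c3 r1c0: 34 / 0 / 0
  c3 r2c0: 50 / 7 / 2

PE[2][0].acc = 50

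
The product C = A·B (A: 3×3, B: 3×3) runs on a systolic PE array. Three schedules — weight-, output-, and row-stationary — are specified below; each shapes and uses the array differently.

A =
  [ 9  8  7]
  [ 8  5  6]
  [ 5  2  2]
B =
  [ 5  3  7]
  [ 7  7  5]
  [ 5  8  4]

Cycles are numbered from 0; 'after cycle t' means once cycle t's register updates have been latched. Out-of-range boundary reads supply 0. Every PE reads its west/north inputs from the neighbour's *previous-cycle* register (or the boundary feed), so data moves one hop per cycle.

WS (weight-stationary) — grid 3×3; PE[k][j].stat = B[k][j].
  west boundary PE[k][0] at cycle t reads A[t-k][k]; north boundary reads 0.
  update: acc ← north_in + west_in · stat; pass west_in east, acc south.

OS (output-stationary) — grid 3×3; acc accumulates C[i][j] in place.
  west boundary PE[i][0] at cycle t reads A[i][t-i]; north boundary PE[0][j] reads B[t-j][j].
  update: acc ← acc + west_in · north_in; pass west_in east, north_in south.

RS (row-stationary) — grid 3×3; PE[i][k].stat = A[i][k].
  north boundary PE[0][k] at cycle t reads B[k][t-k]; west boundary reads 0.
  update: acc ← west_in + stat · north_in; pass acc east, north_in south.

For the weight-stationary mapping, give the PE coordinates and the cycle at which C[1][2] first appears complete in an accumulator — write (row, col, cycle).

(row, col, cycle) = (2, 2, 5)

Under WS, C[1][2] lands at PE[2][2]:
  0: (2,2).acc=0  regs=<0,0>
  1: (2,2).acc=0  regs=<0,0>
  2: (2,2).acc=0  regs=<0,0>
  3: (2,2).acc=0  regs=<0,0>
  4: (2,2).acc=131  regs=<7,131>
  5: (2,2).acc=105  regs=<6,105>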